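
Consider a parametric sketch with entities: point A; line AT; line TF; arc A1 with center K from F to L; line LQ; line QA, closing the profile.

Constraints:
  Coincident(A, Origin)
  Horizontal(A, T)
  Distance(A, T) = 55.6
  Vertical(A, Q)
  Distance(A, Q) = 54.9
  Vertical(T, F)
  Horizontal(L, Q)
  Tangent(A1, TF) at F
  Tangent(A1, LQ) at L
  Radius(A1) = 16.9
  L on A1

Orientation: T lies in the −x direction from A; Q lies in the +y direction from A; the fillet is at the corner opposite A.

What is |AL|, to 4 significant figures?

67.17

The virtual corner opposite A is at (-55.60, 54.90). The tangent condition forces KF to be normal to TF and A1 meets LQ tangentially, so KL is at right angles to LQ, with radius 16.9, so the center K sits 16.9 in from both sides at K = (-38.70, 38.00). That places the tangent points at F = (-55.60, 38.00) on TF and L = (-38.70, 54.90) on LQ. Then |AL| = |L − A| = 67.17.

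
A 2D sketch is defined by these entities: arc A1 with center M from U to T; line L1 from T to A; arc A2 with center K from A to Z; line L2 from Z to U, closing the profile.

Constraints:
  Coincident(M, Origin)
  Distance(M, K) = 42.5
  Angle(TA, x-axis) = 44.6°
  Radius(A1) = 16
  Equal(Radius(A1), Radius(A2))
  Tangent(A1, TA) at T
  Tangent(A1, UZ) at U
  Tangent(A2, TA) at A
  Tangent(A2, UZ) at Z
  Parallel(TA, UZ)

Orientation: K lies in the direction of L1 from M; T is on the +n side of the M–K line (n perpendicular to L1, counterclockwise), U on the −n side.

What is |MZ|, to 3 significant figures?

45.4

The slot axis is L1's direction at 44.6°, so u = (cos 44.6°, sin 44.6°) = (0.712, 0.702) and n = (−sin 44.6°, cos 44.6°) = (-0.702, 0.712). M is at the origin and K lies 42.5 along u from M, so K = 42.5·u = (30.3, 29.8). Tangency of A1 to both parallel lines with radius 16.0 puts T and U at M ± 16.0·n: T = (-11.2, 11.4), U = (11.2, -11.4). Equal radii place A and Z the same way about K: A = K + 16.0·n = (19.0, 41.2), Z = K − 16.0·n = (41.5, 18.4). Then |MZ| = |Z − M| = 45.4.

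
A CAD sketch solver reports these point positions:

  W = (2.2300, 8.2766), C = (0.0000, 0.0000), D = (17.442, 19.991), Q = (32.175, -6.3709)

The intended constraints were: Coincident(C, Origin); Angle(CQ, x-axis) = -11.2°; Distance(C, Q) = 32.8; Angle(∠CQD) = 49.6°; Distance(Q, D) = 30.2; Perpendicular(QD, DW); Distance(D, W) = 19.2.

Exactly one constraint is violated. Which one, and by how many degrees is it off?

Perpendicular(QD, DW) — off by 8.40°.

C = (0.00, 0.00) ✓; CQ at -11.20° ✓; |CQ| = 32.80 ✓; ∠CQD = 49.60° ✓; |QD| = 30.20 ✓; ∠(QD, DW) = 98.40° ✗; |DW| = 19.20 ✓.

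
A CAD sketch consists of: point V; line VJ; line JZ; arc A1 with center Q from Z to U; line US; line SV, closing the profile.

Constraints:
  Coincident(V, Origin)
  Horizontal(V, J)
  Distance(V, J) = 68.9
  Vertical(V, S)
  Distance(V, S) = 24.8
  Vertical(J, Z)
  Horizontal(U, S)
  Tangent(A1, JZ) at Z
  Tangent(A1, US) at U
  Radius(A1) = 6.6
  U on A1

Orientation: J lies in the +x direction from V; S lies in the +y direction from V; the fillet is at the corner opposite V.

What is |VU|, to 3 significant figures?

67.1

V is at the origin; V and J share the same y with |VJ| = 68.9 and J on the +x side, so J = (68.9, 0.00). VS is vertical with |VS| = 24.8 and S on the +y side, so S = (0.00, 24.8). The virtual corner opposite V is at (68.9, 24.8). Tangency of A1 to JZ means the radius QZ is perpendicular to JZ and tangency of A1 to US means the radius QU is perpendicular to US, with radius 6.6, so the center Q sits 6.6 in from both sides at Q = (62.3, 18.2). That places the tangent points at Z = (68.9, 18.2) on JZ and U = (62.3, 24.8) on US. Then |VU| = |U − V| = 67.1.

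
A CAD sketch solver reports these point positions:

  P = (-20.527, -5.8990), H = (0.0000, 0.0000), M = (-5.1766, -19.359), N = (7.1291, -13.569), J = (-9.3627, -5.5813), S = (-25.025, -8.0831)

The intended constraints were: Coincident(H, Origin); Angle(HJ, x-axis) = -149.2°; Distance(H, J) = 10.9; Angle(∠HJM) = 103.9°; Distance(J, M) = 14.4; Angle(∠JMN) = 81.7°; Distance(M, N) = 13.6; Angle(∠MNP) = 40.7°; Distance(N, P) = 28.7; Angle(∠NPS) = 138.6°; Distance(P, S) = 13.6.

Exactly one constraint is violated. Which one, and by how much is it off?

Distance(P, S) = 13.6 — off by 8.60.

H = (0.00, 0.00) ✓; HJ at -149.2° ✓; |HJ| = 10.90 ✓; ∠HJM = 103.9° ✓; |JM| = 14.40 ✓; ∠JMN = 81.70° ✓; |MN| = 13.60 ✓; ∠MNP = 40.70° ✓; |NP| = 28.70 ✓; ∠NPS = 138.6° ✓; |PS| = 5.000 ✗.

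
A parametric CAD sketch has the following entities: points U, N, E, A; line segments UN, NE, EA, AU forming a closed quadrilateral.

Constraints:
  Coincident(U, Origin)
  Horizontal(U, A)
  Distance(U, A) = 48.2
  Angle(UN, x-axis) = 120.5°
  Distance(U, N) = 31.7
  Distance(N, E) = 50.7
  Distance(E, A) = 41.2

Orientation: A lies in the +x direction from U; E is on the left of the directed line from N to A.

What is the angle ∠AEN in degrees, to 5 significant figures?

98.412°

U is at the origin; UA is horizontal with |UA| = 48.2 and A in +x, so A = (48.2, 0). UN runs at 120.5° with |UN| = 31.7, so N = (-16.089, 27.314). E is determined by |NE| = 50.7 and |EA| = 41.2 together: it lies at the intersection of circle(N, 50.7) and circle(A, 41.2). With |NA| = 69.851, the foot of the radical line on NA is 41.175 from N and the perpendicular offset is √(50.7² − 41.175²) = 29.583. Taking the left-of-NA solution: E = (33.375, 38.440).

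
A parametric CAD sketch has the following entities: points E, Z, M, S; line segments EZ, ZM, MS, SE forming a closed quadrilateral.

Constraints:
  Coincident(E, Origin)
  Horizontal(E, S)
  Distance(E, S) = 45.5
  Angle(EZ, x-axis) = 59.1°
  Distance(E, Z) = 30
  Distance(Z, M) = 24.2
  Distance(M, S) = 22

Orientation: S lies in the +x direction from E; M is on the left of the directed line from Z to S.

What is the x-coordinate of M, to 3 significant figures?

39.1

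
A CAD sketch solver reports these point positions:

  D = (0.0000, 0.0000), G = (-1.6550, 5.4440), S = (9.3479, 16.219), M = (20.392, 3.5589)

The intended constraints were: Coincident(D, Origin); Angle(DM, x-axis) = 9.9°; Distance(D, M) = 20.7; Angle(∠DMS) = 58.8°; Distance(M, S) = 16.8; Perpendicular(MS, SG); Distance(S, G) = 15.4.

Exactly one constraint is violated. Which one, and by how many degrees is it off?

Perpendicular(MS, SG) — off by 3.30°.

D = (0.00, 0.00) ✓; DM at 9.900° ✓; |DM| = 20.70 ✓; ∠DMS = 58.80° ✓; |MS| = 16.80 ✓; ∠(MS, SG) = 93.30° ✗; |SG| = 15.40 ✓.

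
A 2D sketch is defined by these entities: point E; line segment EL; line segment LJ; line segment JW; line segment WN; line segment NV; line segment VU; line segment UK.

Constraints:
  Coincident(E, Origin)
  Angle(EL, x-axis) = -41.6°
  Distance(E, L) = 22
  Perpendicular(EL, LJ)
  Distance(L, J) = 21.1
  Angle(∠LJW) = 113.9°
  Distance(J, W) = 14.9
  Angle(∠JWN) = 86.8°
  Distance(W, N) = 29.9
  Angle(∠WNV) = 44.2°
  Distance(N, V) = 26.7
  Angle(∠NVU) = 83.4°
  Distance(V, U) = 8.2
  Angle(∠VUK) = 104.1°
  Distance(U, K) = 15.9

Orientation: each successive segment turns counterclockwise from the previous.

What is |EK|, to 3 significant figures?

12.9

E is at the origin; EL runs at -41.6° with length 22.0, so L = (16.5, -14.6). EL ⟂ LJ, so LJ runs at 48.4°; with |LJ| = 21.1, J = (30.5, 1.17). ∠LJW = 113.9° gives JW at 114° from the x-axis; with |JW| = 14.9, W = (24.3, 14.7). ∠JWN = 86.8° gives WN at -152° from the x-axis; with |WN| = 29.9, N = (-2.19, 0.832). ∠WNV = 44.2° gives NV at -16.5° from the x-axis; with |NV| = 26.7, V = (23.4, -6.75). ∠NVU = 83.4° gives VU at 80.1° from the x-axis; with |VU| = 8.2, U = (24.8, 1.33). ∠VUK = 104.1° gives UK at 156° from the x-axis; with |UK| = 15.9, K = (10.3, 7.79). Then |EK| = |K − E| = 12.9.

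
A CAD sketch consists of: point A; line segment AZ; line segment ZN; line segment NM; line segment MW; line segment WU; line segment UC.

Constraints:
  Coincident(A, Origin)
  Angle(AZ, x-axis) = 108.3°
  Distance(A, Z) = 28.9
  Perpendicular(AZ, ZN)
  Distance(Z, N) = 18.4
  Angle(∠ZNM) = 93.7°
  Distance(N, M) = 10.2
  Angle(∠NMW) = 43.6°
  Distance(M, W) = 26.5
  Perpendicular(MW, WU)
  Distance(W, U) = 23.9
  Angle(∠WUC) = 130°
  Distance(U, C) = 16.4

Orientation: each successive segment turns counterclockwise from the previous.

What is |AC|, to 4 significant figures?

62.42

MW ⟂ WU, so WU runs at 151.0°; with |WU| = 23.9, U = (-32.03, 46.55). ∠WUC = 130.0° gives UC at -159.0° from the x-axis; with |UC| = 16.4, C = (-47.34, 40.68). Then |AC| = |C − A| = 62.42.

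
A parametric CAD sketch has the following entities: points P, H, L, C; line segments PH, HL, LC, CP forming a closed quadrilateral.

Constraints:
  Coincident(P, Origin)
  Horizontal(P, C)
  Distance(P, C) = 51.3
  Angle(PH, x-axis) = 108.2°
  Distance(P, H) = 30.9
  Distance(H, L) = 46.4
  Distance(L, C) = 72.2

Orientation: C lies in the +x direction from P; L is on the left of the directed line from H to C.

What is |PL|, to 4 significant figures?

68.06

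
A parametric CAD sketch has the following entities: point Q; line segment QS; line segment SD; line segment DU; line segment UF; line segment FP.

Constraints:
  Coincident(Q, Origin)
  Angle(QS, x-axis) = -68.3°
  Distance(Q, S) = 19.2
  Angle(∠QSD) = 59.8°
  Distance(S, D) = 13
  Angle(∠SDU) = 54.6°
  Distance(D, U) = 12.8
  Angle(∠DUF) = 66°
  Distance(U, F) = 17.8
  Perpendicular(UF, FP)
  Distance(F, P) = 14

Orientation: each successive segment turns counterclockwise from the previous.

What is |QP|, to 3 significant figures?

28.6

∠DUF = 66.0° gives UF at -68.7° from the x-axis; with |UF| = 17.8, F = (8.80, -23.6). UF is perpendicular to FP, so FP runs at 21.3°; with |FP| = 14.0, P = (21.8, -18.5). Then |QP| = |P − Q| = 28.6.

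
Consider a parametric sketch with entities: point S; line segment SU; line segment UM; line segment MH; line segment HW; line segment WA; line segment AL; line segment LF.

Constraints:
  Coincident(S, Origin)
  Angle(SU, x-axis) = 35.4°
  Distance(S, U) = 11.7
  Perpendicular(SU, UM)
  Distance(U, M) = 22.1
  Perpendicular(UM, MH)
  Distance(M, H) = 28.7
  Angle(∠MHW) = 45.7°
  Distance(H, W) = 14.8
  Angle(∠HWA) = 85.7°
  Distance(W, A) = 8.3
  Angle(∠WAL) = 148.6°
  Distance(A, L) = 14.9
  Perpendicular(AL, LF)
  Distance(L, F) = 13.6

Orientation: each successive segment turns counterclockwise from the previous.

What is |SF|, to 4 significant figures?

36.78

S is at the origin; SU runs at 35.4° with length 11.7, so U = (9.537, 6.778). SU is perpendicular to UM, so UM runs at 125.4°; with |UM| = 22.1, M = (-3.265, 24.79). UM ⟂ MH, so MH runs at -144.6°; with |MH| = 28.7, H = (-26.66, 8.167). ∠MHW = 45.7° gives HW at -10.30° from the x-axis; with |HW| = 14.8, W = (-12.10, 5.520). ∠HWA = 85.7° gives WA at 84.00° from the x-axis; with |WA| = 8.3, A = (-11.23, 13.77). ∠WAL = 148.6° gives AL at 115.4° from the x-axis; with |AL| = 14.9, L = (-17.62, 27.23). AL ⟂ LF, so LF runs at -154.6°; with |LF| = 13.6, F = (-29.91, 21.40). Then |SF| = |F − S| = 36.78.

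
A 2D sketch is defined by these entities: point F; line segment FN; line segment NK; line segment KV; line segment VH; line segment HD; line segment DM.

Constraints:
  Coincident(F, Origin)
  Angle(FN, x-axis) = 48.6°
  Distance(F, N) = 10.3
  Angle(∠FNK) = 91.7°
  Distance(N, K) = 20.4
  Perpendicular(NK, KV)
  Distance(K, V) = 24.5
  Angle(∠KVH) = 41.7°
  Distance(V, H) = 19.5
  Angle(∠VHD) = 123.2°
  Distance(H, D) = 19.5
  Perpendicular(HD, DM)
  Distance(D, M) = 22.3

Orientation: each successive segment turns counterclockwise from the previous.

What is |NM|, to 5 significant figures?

34.177

∠VHD = 123.2° gives HD at 62.000° from the x-axis; with |HD| = 19.5, D = (3.7504, 22.761). HD ⟂ DM, so DM runs at 152.00°; with |DM| = 22.3, M = (-15.939, 33.230). Then |NM| = |M − N| = 34.177.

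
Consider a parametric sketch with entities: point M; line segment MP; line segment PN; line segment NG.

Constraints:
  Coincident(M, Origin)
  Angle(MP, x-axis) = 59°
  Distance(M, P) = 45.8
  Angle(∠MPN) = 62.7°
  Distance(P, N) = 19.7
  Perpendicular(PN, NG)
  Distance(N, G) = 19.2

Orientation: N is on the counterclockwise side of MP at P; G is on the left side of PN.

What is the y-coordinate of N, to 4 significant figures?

40.53

M is at the origin; MP runs at 59.0° with length 45.8, so P = 45.8·(cos 59.0°, sin 59.0°) = (23.59, 39.26). ∠MPN = 62.7°, so PN runs at 59.0° + (180° − 62.7°) = 176.3° from the x-axis; with |PN| = 19.7, N = P + 19.7·(cos 176.3°, sin 176.3°) = (3.930, 40.53). So N.y = 40.53.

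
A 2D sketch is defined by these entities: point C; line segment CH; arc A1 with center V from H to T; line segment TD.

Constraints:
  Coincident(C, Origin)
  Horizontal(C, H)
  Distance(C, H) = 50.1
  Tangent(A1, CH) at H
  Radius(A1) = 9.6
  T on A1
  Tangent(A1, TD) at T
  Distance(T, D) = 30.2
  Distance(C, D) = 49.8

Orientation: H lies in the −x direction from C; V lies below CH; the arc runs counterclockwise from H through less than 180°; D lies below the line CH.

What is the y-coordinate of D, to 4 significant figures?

-36.70

Checks: |CH| = 50.10 ✓; ∠(VH, HC) = 90.00° ✓; |VT| = 9.600 ✓; ∠(VT, TD) = 90.00° ✓; |TD| = 30.20 ✓; |CD| = 49.80 ✓.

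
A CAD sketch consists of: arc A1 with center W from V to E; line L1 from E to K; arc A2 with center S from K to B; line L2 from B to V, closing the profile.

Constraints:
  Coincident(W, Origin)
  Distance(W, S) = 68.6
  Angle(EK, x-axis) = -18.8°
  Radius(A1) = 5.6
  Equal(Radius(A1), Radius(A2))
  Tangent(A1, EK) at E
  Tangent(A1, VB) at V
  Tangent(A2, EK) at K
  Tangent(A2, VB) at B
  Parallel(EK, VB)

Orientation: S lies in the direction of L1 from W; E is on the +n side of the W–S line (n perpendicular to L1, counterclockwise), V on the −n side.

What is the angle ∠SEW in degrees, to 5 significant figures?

85.333°

The slot axis is L1's direction at -18.8°, so u = (cos -18.8°, sin -18.8°) = (0.94665, -0.32227) and n = (−sin -18.8°, cos -18.8°) = (0.32227, 0.94665). W is at the origin and S lies 68.6 along u from W, so S = 68.6·u = (64.940, -22.107). Tangency of A1 to both parallel lines with radius 5.6 puts E and V at W ± 5.6·n: E = (1.8047, 5.3012), V = (-1.8047, -5.3012). Then cos ∠SEW = ES·EW / (|ES||EW|), giving 85.333°.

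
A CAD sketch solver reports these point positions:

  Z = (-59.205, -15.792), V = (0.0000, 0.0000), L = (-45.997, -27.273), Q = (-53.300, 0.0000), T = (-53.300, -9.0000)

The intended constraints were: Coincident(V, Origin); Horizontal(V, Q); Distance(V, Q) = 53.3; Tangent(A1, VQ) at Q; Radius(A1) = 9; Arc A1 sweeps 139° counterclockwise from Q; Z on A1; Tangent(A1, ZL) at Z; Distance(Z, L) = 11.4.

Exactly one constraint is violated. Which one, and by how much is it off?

Distance(Z, L) = 11.4 — off by 6.10.

V = (0.00, 0.00) ✓; V.y = 0.00, Q.y = 0.00 ✓; |VQ| = 53.30 ✓; ∠(TQ, QV) = 90.00° ✓; |TQ| = 9.000 ✓; bearing(T→Z) − bearing(T→Q) = 139.0° ✓; |TZ| = 9.000 ✓; ∠(TZ, ZL) = 89.99° ✓; |ZL| = 17.50 ✗.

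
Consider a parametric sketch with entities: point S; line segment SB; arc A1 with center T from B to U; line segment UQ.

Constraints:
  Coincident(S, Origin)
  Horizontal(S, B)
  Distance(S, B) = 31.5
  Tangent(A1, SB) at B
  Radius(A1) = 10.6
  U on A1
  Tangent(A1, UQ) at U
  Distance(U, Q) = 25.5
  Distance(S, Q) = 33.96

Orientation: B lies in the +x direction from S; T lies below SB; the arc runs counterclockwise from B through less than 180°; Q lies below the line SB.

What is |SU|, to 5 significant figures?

22.636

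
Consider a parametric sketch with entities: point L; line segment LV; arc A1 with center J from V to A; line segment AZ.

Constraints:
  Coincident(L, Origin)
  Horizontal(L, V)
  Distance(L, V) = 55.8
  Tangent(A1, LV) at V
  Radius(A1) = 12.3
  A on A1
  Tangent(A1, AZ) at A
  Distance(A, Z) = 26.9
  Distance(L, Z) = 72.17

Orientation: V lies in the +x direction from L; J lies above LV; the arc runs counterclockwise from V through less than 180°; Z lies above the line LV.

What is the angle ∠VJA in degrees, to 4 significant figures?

108.6°

L is at the origin; LV is horizontal with |LV| = 55.8 and V on the +x side, so V = (55.80, 0.000). A1 meets LV tangentially, so JV is at right angles to LV, so J = V + (0, 12.3) = (55.80, 12.30). Since JA ⟂ AZ (tangency), |JZ| = √(12.3² + 26.9²) = 29.58 regardless of where A sits on A1. So Z lies on both circle(L, 72.17) and circle(J, 29.58); the above-LV intersection is Z = (58.89, 41.72). A is the foot of the tangent from Z: A = (67.46, 16.22).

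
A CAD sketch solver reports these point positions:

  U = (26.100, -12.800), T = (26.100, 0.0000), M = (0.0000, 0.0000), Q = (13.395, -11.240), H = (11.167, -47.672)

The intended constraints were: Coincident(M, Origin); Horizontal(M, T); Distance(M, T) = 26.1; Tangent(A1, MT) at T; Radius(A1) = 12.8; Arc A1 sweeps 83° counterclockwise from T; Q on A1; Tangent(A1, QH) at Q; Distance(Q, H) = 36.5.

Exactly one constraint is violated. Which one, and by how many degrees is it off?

Tangent(A1, QH) at Q — off by 3.50°.

M = (0.00, 0.00) ✓; M.y = 0.00, T.y = 0.00 ✓; |MT| = 26.10 ✓; ∠(UT, TM) = 90.00° ✓; |UT| = 12.80 ✓; bearing(U→Q) − bearing(U→T) = 83.00° ✓; |UQ| = 12.80 ✓; ∠(UQ, QH) = 86.50° ✗; |QH| = 36.50 ✓.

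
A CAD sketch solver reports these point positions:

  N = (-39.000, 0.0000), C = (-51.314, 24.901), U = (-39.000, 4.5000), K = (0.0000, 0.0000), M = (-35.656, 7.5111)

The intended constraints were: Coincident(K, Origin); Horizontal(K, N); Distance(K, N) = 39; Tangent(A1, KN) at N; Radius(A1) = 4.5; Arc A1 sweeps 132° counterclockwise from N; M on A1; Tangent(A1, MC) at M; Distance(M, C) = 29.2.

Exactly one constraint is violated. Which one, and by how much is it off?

Distance(M, C) = 29.2 — off by 5.80.

K = (0.00, 0.00) ✓; K.y = 0.00, N.y = 0.00 ✓; |KN| = 39.00 ✓; ∠(UN, NK) = 90.00° ✓; |UN| = 4.500 ✓; bearing(U→M) − bearing(U→N) = 132.0° ✓; |UM| = 4.500 ✓; ∠(UM, MC) = 90.00° ✓; |MC| = 23.40 ✗.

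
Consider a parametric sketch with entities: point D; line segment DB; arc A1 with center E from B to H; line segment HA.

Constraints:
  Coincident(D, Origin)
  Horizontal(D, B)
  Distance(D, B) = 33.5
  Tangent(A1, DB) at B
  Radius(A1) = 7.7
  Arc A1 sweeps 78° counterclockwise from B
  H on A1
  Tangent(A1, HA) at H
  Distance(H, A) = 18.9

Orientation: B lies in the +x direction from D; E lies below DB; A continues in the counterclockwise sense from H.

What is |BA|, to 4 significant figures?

27.13

On A1, B sits at bearing 90° from E; a 78° counterclockwise sweep puts H at bearing 168°, so H = E + 7.7·(cos 168°, sin 168°) = (25.97, -6.099). Since A1 is tangent to HA there, EH ⟂ HA, so HA runs along (−sin 168°, cos 168°); with |HA| = 18.9, A = (22.04, -24.59). Then |BA| = |A − B| = 27.13.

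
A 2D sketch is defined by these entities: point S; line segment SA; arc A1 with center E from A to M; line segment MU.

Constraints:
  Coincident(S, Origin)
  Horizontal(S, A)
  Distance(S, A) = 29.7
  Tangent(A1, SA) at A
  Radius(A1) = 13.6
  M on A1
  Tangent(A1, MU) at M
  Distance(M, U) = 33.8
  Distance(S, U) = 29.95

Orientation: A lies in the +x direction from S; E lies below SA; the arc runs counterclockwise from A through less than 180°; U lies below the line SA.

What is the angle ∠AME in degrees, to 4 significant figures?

65.84°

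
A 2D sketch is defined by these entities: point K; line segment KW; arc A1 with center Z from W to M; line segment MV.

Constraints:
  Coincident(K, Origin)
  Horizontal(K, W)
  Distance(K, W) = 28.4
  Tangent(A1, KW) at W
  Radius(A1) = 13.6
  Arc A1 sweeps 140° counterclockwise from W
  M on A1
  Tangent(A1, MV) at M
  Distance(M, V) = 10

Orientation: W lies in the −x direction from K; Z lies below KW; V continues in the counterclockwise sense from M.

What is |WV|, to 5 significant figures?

30.465

K is at the origin; KW is horizontal with |KW| = 28.4 and W on the −x side, so W = (-28.400, 0.0000). The tangent condition forces ZW to be normal to KW, so Z = W + (0, -13.6) = (-28.400, -13.600). On A1, W sits at bearing 90° from Z; a 140° counterclockwise sweep puts M at bearing 230°, so M = Z + 13.6·(cos 230°, sin 230°) = (-37.142, -24.018). Since A1 is tangent to MV there, ZM ⟂ MV, so MV runs along (−sin 230°, cos 230°); with |MV| = 10.0, V = (-29.481, -30.446). Then |WV| = |V − W| = 30.465.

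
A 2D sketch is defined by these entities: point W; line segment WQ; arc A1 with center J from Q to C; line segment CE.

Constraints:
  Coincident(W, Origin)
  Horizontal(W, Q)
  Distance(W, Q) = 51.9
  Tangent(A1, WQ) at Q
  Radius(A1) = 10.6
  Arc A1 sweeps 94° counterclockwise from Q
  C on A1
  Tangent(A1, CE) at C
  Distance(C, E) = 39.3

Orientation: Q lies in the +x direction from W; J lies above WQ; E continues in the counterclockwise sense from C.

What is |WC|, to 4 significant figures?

63.49

W is at the origin; W and Q share the same y with |WQ| = 51.9 and Q on the +x side, so Q = (51.90, 0.000). Tangency of A1 to WQ means the radius JQ is perpendicular to WQ, so J = Q + (0, 10.6) = (51.90, 10.60). On A1, Q sits at bearing -90° from J; a 94° counterclockwise sweep puts C at bearing 4°, so C = J + 10.6·(cos 4°, sin 4°) = (62.47, 11.34). Then |WC| = |C − W| = 63.49.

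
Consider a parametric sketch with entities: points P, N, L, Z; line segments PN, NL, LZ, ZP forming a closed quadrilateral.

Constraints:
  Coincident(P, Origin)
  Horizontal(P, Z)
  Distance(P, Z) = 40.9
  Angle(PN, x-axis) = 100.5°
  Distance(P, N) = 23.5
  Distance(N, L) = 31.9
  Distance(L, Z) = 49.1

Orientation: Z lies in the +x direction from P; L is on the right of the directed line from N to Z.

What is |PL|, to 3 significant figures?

11.4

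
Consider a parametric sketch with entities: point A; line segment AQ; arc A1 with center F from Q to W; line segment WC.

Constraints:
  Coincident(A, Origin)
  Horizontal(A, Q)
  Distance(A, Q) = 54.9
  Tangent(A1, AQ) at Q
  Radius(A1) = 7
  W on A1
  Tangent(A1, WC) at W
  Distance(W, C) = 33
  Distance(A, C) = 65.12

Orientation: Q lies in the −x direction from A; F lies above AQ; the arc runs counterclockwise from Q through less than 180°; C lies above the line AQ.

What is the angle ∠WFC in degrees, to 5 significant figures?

78.024°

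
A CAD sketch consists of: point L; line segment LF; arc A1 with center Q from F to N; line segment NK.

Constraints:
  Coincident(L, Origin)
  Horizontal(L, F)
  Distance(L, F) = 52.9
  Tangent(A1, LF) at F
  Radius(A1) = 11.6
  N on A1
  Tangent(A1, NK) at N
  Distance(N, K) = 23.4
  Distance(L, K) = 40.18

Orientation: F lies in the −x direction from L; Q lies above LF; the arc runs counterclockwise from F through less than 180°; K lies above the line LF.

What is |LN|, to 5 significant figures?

43.324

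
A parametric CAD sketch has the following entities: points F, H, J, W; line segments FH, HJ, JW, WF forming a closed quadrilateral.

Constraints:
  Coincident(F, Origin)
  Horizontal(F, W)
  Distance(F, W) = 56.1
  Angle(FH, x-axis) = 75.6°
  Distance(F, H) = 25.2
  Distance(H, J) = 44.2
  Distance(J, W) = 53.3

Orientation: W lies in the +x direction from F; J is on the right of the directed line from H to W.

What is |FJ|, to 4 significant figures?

20.87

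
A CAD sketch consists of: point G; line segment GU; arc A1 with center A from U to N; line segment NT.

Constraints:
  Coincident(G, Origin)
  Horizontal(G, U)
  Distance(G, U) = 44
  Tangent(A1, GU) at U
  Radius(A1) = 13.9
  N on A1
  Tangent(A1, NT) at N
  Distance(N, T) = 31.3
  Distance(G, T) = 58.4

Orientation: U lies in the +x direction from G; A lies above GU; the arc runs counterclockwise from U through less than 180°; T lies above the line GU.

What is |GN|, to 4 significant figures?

59.26

Checks: ∠(AU, UG) = 90.00° ✓; |AN| = 13.90 ✓; ∠(AN, NT) = 90.00° ✓; |NT| = 31.30 ✓; |GT| = 58.40 ✓.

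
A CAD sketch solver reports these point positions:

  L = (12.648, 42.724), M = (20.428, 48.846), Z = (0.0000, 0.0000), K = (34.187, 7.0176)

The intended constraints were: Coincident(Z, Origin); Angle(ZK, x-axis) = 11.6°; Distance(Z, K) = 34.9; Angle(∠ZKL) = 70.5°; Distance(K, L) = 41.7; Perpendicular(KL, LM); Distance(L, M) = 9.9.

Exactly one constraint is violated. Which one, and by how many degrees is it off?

Perpendicular(KL, LM) — off by 7.10°.

Z = (0.00, 0.00) ✓; ZK at 11.60° ✓; |ZK| = 34.90 ✓; ∠ZKL = 70.50° ✓; |KL| = 41.70 ✓; ∠(KL, LM) = 82.90° ✗; |LM| = 9.900 ✓.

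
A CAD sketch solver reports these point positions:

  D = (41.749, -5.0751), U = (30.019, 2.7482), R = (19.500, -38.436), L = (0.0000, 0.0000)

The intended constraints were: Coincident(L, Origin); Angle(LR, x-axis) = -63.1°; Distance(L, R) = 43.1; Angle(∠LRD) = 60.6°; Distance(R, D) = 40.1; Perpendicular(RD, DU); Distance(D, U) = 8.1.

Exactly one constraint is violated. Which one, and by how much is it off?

Distance(D, U) = 8.1 — off by 6.00.

L = (0.00, 0.00) ✓; LR at -63.10° ✓; |LR| = 43.10 ✓; ∠LRD = 60.60° ✓; |RD| = 40.10 ✓; ∠(RD, DU) = 90.00° ✓; |DU| = 14.10 ✗.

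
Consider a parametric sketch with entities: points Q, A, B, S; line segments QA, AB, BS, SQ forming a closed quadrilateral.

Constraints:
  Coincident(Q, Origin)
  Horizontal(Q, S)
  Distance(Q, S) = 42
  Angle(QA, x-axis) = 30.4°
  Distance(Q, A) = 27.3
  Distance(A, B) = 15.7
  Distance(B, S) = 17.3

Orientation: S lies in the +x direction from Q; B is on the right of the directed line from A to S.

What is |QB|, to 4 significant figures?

24.87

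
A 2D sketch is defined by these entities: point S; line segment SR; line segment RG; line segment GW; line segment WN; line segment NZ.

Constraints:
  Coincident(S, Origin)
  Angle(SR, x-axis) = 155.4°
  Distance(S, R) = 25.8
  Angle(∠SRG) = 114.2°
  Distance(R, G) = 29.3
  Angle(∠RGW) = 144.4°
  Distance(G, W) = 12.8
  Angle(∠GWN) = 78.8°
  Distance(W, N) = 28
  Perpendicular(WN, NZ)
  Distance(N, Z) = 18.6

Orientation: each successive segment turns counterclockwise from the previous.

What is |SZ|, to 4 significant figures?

20.09

S is at the origin; SR runs at 155.4° with length 25.8, so R = (-23.46, 10.74). ∠SRG = 114.2° gives RG at -138.8° from the x-axis; with |RG| = 29.3, G = (-45.50, -8.560). ∠RGW = 144.4° gives GW at -103.2° from the x-axis; with |GW| = 12.8, W = (-48.43, -21.02). ∠GWN = 78.8° gives WN at -2.000° from the x-axis; with |WN| = 28.0, N = (-20.44, -22.00). The perpendicularity gives NZ at right angles to WN, so NZ runs at 88.00°; with |NZ| = 18.6, Z = (-19.79, -3.410). Then |SZ| = |Z − S| = 20.09.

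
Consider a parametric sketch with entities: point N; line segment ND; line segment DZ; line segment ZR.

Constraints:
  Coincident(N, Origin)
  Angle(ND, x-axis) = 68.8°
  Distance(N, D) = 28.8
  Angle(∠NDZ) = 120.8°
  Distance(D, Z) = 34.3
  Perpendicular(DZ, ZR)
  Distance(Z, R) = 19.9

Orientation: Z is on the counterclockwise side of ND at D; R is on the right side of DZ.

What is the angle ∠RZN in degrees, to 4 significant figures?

116.8°

N is at the origin; ND runs at 68.8° with length 28.8, so D = 28.8·(cos 68.8°, sin 68.8°) = (10.41, 26.85). ∠NDZ = 120.8°, so DZ runs at 68.8° + (180° − 120.8°) = 128.0° from the x-axis; with |DZ| = 34.3, Z = D + 34.3·(cos 128.0°, sin 128.0°) = (-10.70, 53.88). DZ ⟂ ZR; with |ZR| = 19.9 on the right of DZ, R = Z + 19.9·(0.7880, 0.6157) = (4.979, 66.13). Then cos ∠RZN = ZR·ZN / (|ZR||ZN|), giving 116.8°.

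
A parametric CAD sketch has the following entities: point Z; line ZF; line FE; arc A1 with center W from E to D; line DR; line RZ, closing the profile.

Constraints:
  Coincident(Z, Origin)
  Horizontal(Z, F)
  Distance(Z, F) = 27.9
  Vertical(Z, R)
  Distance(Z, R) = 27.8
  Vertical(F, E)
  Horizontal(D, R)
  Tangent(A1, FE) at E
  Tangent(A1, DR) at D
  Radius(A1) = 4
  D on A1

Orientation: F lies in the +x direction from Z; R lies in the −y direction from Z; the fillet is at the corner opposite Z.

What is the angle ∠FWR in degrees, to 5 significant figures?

109.04°

ZR is vertical with |ZR| = 27.8 and R on the −y side, so R = (0.0000, -27.800). The virtual corner opposite Z is at (27.900, -27.800). Since A1 is tangent to FE there, WE ⟂ FE and tangency of A1 to DR means the radius WD is perpendicular to DR, with radius 4.0, so the center W sits 4.0 in from both sides at W = (23.900, -23.800). Then cos ∠FWR = WF·WR / (|WF||WR|), giving 109.04°.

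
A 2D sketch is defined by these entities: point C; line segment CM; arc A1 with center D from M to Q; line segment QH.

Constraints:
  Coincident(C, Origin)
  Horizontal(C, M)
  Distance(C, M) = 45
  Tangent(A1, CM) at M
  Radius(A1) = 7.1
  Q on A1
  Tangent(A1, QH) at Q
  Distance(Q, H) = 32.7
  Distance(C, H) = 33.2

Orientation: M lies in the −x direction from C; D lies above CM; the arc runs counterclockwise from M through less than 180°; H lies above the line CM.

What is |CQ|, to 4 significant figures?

39.65

Checks: C.y = 0.00, M.y = 0.00 ✓; |DQ| = 7.100 ✓; ∠(DQ, QH) = 90.00° ✓; |QH| = 32.70 ✓; |CH| = 33.20 ✓.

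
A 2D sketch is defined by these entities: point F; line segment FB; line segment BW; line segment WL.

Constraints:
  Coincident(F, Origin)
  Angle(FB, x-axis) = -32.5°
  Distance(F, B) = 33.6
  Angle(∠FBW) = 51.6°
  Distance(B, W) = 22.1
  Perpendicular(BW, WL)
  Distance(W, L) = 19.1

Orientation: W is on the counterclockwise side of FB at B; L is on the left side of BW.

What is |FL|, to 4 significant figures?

7.336

F is at the origin; FB runs at -32.5° with length 33.6, so B = 33.6·(cos -32.5°, sin -32.5°) = (28.34, -18.05). ∠FBW = 51.6°, so BW runs at -32.5° + (180° − 51.6°) = 95.90° from the x-axis; with |BW| = 22.1, W = B + 22.1·(cos 95.90°, sin 95.90°) = (26.07, 3.930). The perpendicularity gives WL at right angles to BW; with |WL| = 19.1 on the left of BW, L = W + 19.1·(-0.9947, -0.1028) = (7.067, 1.966). Then |FL| = |L − F| = 7.336.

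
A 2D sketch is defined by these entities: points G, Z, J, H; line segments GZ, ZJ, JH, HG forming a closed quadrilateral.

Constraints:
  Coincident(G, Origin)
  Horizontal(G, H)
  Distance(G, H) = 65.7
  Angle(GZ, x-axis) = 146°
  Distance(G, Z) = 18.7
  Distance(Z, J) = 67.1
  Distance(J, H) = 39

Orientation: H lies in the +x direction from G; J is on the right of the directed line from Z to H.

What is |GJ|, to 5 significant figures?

48.409

G is at the origin; GH is horizontal with |GH| = 65.7 and H in +x, so H = (65.7, 0). GZ runs at 146.0° with |GZ| = 18.7, so Z = (-15.503, 10.457). J is determined by |ZJ| = 67.1 and |JH| = 39.0 together: it lies at the intersection of circle(Z, 67.1) and circle(H, 39.0). With |ZH| = 81.874, the foot of the radical line on ZH is 59.144 from Z and the perpendicular offset is √(67.1² − 59.144²) = 31.692. Taking the right-of-ZH solution: J = (39.109, -28.529).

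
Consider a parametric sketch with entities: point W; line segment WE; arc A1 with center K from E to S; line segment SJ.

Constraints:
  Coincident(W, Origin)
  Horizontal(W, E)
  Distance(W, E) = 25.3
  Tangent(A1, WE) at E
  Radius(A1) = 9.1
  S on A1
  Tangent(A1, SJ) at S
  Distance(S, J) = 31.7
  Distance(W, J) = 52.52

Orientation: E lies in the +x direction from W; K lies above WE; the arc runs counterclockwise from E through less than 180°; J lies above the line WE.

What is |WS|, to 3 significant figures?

35.7

Checks: |KS| = 9.100 ✓; ∠(KS, SJ) = 90.00° ✓; |SJ| = 31.70 ✓; |WJ| = 52.52 ✓.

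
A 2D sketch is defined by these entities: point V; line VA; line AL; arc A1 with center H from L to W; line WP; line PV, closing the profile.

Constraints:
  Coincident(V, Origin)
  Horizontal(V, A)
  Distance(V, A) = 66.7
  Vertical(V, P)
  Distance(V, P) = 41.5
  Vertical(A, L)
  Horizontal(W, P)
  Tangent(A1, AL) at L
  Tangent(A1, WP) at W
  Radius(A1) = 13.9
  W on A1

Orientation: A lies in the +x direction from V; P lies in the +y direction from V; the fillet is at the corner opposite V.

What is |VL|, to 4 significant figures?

72.18

The virtual corner opposite V is at (66.70, 41.50). Tangency of A1 to AL means the radius HL is perpendicular to AL and since A1 is tangent to WP there, HW ⟂ WP, with radius 13.9, so the center H sits 13.9 in from both sides at H = (52.80, 27.60). That places the tangent points at L = (66.70, 27.60) on AL and W = (52.80, 41.50) on WP. Then |VL| = |L − V| = 72.18.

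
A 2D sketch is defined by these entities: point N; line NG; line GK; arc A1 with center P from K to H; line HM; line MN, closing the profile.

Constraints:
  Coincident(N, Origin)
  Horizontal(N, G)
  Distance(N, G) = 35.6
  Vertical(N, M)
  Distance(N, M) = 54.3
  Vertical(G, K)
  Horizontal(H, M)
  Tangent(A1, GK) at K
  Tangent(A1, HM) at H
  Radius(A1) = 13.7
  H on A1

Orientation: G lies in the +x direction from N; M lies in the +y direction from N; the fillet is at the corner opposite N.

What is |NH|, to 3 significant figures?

58.5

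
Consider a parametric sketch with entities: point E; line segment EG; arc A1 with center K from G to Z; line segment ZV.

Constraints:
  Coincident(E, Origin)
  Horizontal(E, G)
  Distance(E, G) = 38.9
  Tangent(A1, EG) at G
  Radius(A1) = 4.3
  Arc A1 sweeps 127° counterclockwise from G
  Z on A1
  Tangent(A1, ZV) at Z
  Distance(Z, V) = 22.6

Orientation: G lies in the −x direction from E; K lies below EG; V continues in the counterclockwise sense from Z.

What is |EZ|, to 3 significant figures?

42.9

E is at the origin; E and G share the same y with |EG| = 38.9 and G on the −x side, so G = (-38.9, 0.00). A1 meets EG tangentially, so KG is at right angles to EG, so K = G + (0, -4.3) = (-38.9, -4.30). On A1, G sits at bearing 90° from K; a 127° counterclockwise sweep puts Z at bearing 217°, so Z = K + 4.3·(cos 217°, sin 217°) = (-42.3, -6.89). Then |EZ| = |Z − E| = 42.9.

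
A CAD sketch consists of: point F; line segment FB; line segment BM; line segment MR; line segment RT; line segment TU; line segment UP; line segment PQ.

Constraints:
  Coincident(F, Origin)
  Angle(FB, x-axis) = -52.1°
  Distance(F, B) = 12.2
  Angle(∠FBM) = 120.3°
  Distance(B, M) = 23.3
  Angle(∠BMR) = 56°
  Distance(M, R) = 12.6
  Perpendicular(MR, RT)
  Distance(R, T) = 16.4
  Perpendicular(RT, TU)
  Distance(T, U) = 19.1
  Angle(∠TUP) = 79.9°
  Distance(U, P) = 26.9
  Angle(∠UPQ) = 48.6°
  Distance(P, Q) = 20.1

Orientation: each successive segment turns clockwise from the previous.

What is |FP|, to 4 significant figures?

39.33

F is at the origin; FB runs at -52.1° with length 12.2, so B = (7.494, -9.627). ∠FBM = 120.3° gives BM at -111.8° from the x-axis; with |BM| = 23.3, M = (-1.159, -31.26). ∠BMR = 56.0° gives MR at 124.2° from the x-axis; with |MR| = 12.6, R = (-8.241, -20.84). MR ⟂ RT, so RT runs at 34.20°; with |RT| = 16.4, T = (5.323, -11.62). RT is perpendicular to TU, so TU runs at -55.80°; with |TU| = 19.1, U = (16.06, -27.42). ∠TUP = 79.9° gives UP at -155.9° from the x-axis; with |UP| = 26.9, P = (-8.496, -38.40). Then |FP| = |P − F| = 39.33.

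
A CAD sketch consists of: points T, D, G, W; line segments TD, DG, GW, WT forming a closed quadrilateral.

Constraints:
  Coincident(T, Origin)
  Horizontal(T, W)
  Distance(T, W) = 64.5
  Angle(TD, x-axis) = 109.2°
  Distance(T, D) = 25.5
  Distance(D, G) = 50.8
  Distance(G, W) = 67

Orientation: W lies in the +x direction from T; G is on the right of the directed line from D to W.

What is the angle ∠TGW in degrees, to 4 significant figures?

73.32°

T is at the origin; TW is horizontal with |TW| = 64.5 and W in +x, so W = (64.5, 0). TD runs at 109.2° with |TD| = 25.5, so D = (-8.386, 24.08). G is determined by |DG| = 50.8 and |GW| = 67.0 together: it lies at the intersection of circle(D, 50.8) and circle(W, 67.0). With |DW| = 76.76, the foot of the radical line on DW is 25.95 from D and the perpendicular offset is √(50.8² − 25.95²) = 43.67. Taking the right-of-DW solution: G = (2.553, -25.53).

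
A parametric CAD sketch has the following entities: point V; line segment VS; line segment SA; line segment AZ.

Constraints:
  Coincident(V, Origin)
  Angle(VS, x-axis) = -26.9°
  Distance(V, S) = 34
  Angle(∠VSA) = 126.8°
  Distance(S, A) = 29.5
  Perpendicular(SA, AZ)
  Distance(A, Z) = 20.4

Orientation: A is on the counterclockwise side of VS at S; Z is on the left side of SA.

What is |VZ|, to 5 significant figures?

50.332

V is at the origin; VS runs at -26.9° with length 34.0, so S = 34.0·(cos -26.9°, sin -26.9°) = (30.321, -15.383). ∠VSA = 126.8°, so SA runs at -26.9° + (180° − 126.8°) = 26.300° from the x-axis; with |SA| = 29.5, A = S + 29.5·(cos 26.300°, sin 26.300°) = (56.767, -2.3122). The perpendicularity gives AZ at right angles to SA; with |AZ| = 20.4 on the left of SA, Z = A + 20.4·(-0.44307, 0.89649) = (47.729, 15.976). Then |VZ| = |Z − V| = 50.332.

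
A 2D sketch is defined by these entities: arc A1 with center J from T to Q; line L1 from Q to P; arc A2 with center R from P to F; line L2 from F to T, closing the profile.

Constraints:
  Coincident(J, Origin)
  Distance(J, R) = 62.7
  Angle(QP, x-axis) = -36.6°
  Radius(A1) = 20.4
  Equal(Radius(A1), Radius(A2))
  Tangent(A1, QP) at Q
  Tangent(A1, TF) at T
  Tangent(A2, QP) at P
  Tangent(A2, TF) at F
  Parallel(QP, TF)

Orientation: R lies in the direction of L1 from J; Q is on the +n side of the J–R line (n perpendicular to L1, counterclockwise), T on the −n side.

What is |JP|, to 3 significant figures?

65.9

The slot axis is L1's direction at -36.6°, so u = (cos -36.6°, sin -36.6°) = (0.803, -0.596) and n = (−sin -36.6°, cos -36.6°) = (0.596, 0.803). J is at the origin and R lies 62.7 along u from J, so R = 62.7·u = (50.3, -37.4). Tangency of A1 to both parallel lines with radius 20.4 puts Q and T at J ± 20.4·n: Q = (12.2, 16.4), T = (-12.2, -16.4). Equal radii place P and F the same way about R: P = R + 20.4·n = (62.5, -21.0), F = R − 20.4·n = (38.2, -53.8). Then |JP| = |P − J| = 65.9.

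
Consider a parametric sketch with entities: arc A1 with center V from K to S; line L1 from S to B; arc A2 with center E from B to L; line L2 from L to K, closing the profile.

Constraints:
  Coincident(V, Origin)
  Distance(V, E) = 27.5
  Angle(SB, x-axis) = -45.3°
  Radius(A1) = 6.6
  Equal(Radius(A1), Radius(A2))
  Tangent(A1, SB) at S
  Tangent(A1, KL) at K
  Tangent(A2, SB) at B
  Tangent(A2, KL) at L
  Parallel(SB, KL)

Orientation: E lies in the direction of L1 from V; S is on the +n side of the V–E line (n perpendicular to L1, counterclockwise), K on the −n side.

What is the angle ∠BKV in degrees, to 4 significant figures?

64.36°

The slot axis is L1's direction at -45.3°, so u = (cos -45.3°, sin -45.3°) = (0.7034, -0.7108) and n = (−sin -45.3°, cos -45.3°) = (0.7108, 0.7034). V is at the origin and E lies 27.5 along u from V, so E = 27.5·u = (19.34, -19.55). Tangency of A1 to both parallel lines with radius 6.6 puts S and K at V ± 6.6·n: S = (4.691, 4.642), K = (-4.691, -4.642). Equal radii place B and L the same way about E: B = E + 6.6·n = (24.03, -14.90), L = E − 6.6·n = (14.65, -24.19). Then cos ∠BKV = KB·KV / (|KB||KV|), giving 64.36°.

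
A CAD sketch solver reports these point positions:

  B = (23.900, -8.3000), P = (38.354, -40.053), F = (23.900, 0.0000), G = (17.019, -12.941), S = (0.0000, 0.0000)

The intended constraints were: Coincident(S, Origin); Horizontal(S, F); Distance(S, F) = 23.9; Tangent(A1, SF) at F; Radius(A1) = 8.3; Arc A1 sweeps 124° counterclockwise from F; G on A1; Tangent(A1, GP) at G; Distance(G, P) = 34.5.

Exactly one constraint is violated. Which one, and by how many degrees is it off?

Tangent(A1, GP) at G — off by 4.20°.

S = (0.00, 0.00) ✓; S.y = 0.00, F.y = 0.00 ✓; |SF| = 23.90 ✓; ∠(BF, FS) = 90.00° ✓; |BF| = 8.300 ✓; bearing(B→G) − bearing(B→F) = 124.0° ✓; |BG| = 8.300 ✓; ∠(BG, GP) = 85.80° ✗; |GP| = 34.50 ✓.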